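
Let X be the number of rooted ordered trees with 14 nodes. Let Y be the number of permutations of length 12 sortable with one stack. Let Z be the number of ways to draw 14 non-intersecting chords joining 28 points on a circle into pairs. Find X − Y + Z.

A rooted plane tree on 14 nodes has 13 edges, and such trees are counted by C_13. So X = C_13 = 742900.
By Knuth's characterisation, the stack-sortable permutations of length 12 are the 231-avoiders, numbering C_12. So Y = C_12 = 208012.
Non-crossing perfect matchings of 2n points on a circle are counted by C_n; with 28 points, n = 14. So Z = C_14 = 2674440.
X − Y + Z = 742900 − 208012 + 2674440 = 3209328.

3209328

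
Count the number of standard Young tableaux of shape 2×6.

By the hook-length formula (or a Dyck-path bijection), SYT of shape 2×6 number C_6.
C_6 = C_5 · 2(2·5+1)/(5+2) = 42 · 22/7 = 132.

132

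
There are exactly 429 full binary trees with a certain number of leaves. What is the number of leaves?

Full binary trees with L leaves are counted by C_{L−1}; 429 = C_7.
So the index is 7, and the number of leaves is 7 + 1 = 8.

8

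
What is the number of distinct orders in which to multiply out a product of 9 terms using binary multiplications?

Parenthesizations of m factors correspond to full binary trees with m leaves, counted by C_{m−1}; m = 9 gives C_8.
C_8 = C(16,8)/9 = 12870/9 = 1430.

1430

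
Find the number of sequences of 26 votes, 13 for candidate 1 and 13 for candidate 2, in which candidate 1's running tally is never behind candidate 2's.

Ballot sequences with n votes each where one side never trails are Dyck words, counted by C_n; here n = 13.
C_13 = 742900.

742900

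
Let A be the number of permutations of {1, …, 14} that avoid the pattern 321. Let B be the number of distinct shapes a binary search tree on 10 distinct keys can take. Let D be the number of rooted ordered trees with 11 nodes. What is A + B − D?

2674440

Permutations of [n] avoiding any single length-3 pattern are counted by C_n; here n = 14. So A = C_14 = 2674440.
There are C_n binary search tree shapes on n keys; with n = 10 that is C_10. So B = C_10 = 16796.
A rooted plane tree on 11 nodes has 10 edges, and such trees are counted by C_10. So D = C_10 = 16796.
A + B − D = 2674440 + 16796 − 16796 = 2674440.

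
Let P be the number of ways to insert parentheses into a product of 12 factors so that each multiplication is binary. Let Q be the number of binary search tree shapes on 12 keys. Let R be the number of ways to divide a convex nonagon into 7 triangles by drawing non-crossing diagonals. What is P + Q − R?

266369

Ways to associate a product of 12 factors correspond to binary trees on 12 leaves, so the count is C_11. So P = C_11 = 58786.
There are C_n binary search tree shapes on n keys; with n = 12 that is C_12. So Q = C_12 = 208012.
Triangulations of a convex m-gon are counted by C_{m−2}; with m = 9 this is C_7. So R = C_7 = 429.
P + Q − R = 58786 + 208012 − 429 = 266369.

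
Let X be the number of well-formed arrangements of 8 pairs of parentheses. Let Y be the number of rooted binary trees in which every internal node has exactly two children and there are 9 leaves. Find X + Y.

2860

A balanced arrangement of 8 bracket pairs is a Dyck word of semilength 8, so the count is C_8. So X = C_8 = 1430.
A full binary tree with L leaves has L−1 internal nodes and is counted by C_{L−1}; L = 9 gives C_8. So Y = C_8 = 1430.
X + Y = 1430 + 1430 = 2860.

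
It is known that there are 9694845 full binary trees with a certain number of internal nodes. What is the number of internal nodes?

15

Full binary trees with n internal nodes are counted by C_n. Since C_15 = 9694845, the index is 15.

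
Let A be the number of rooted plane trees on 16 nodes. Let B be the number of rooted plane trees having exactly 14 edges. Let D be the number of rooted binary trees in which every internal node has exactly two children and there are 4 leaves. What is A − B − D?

7020400

Rooted ordered (plane) trees on m nodes have m−1 edges and are counted by C_{m−1}; m = 16 gives C_15. So A = C_15 = 9694845.
Rooted ordered trees with n edges are counted by C_n; here n = 14. So B = C_14 = 2674440.
A full binary tree with L leaves has L−1 internal nodes and is counted by C_{L−1}; L = 4 gives C_3. So D = C_3 = 5.
A − B − D = 9694845 − 2674440 − 5 = 7020400.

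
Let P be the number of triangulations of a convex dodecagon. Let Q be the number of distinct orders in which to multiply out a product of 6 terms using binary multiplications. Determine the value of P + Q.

16838

The number of triangulations of a 12-gon is the Catalan number C_10 (index = sides − 2). So P = C_10 = 16796.
Parenthesizations of m factors correspond to full binary trees with m leaves, counted by C_{m−1}; m = 6 gives C_5. So Q = C_5 = 42.
P + Q = 16796 + 42 = 16838.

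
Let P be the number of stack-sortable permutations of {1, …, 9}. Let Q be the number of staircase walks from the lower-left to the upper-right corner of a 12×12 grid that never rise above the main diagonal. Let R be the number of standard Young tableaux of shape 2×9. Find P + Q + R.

217736

Stack-sortable permutations are exactly the 231-avoiding ones, counted by C_n; here n = 9. So P = C_9 = 4862.
Sub-diagonal monotone paths from (0,0) to (12,12) biject with Dyck paths of semilength 12, giving C_12. So Q = C_12 = 208012.
By the hook-length formula (or a Dyck-path bijection), SYT of shape 2×9 number C_9. So R = C_9 = 4862.
P + Q + R = 4862 + 208012 + 4862 = 217736.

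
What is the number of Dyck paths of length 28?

A Dyck path with 14 up-steps and 14 down-steps has semilength 14, so there are C_14 of them.
C_14 = C(28,14)/15 = 40116600/15 = 2674440.

2674440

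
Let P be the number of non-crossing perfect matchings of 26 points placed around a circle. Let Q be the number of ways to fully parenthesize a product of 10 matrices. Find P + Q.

Pairing 26 circle points by 13 non-crossing chords gives C_13 matchings. So P = C_13 = 742900.
Parenthesizations of m factors correspond to full binary trees with m leaves, counted by C_{m−1}; m = 10 gives C_9. So Q = C_9 = 4862.
P + Q = 742900 + 4862 = 747762.

747762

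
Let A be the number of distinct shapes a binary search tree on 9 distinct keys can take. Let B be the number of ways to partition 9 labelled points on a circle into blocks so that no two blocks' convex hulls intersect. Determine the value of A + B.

Rooted binary trees with 9 nodes (each child slot possibly empty) number C_9. So A = C_9 = 4862.
Non-crossing partitions of an n-element set are counted by C_n; here n = 9. So B = C_9 = 4862.
A + B = 4862 + 4862 = 9724.

9724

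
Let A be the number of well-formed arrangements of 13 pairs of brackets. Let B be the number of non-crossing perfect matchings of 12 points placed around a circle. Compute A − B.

Balanced strings of n pairs of brackets are counted by C_n; here n = 13. So A = C_13 = 742900.
Non-crossing perfect matchings of 2n points on a circle are counted by C_n; with 12 points, n = 6. So B = C_6 = 132.
A − B = 742900 − 132 = 742768.

742768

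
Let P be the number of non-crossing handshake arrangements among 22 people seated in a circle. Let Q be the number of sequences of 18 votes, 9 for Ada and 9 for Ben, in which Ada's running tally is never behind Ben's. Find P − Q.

Non-crossing handshake pairings of 2n people are counted by C_n; 22 people gives n = 11. So P = C_11 = 58786.
Reading a vote for the leader as '(' and for the other as ')' turns such a sequence into a balanced string of 9 pairs, so the count is C_9. So Q = C_9 = 4862.
P − Q = 58786 − 4862 = 53924.

53924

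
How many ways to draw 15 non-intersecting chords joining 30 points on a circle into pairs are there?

Non-crossing perfect matchings of 2n points on a circle are counted by C_n; with 30 points, n = 15.
C_15 = C(30,15)/16 = 155117520/16 = 9694845.

9694845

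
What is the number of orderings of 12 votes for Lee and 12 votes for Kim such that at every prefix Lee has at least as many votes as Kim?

Reading a vote for the leader as '(' and for the other as ')' turns such a sequence into a balanced string of 12 pairs, so the count is C_12.
C_12 = C(24,12)/13 = 2704156/13 = 208012.

208012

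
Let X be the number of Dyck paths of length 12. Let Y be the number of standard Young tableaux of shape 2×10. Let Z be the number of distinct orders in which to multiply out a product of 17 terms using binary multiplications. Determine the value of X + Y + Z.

35374598

Paths of 6 up- and 6 down-steps that never dip below the axis are Dyck paths; their count is C_6. So X = C_6 = 132.
By the hook-length formula (or a Dyck-path bijection), SYT of shape 2×10 number C_10. So Y = C_10 = 16796.
Bracketing 17 factors into binary products is counted by C_{17−1} = C_16. So Z = C_16 = 35357670.
X + Y + Z = 132 + 16796 + 35357670 = 35374598.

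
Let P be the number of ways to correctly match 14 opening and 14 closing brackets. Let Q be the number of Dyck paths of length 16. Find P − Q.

A balanced arrangement of 14 bracket pairs is a Dyck word of semilength 14, so the count is C_14. So P = C_14 = 2674440.
Dyck paths of semilength n (length 2n) are counted by C_n; here n = 8. So Q = C_8 = 1430.
P − Q = 2674440 − 1430 = 2673010.

2673010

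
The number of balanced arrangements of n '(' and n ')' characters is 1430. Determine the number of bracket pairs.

8

Balanced strings of n bracket-pairs are counted by C_n. Since C_8 = 1430, the index is 8.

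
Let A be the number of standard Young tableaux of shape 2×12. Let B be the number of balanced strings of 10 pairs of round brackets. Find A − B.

By the hook-length formula (or a Dyck-path bijection), SYT of shape 2×12 number C_12. So A = C_12 = 208012.
A balanced arrangement of 10 bracket pairs is a Dyck word of semilength 10, so the count is C_10. So B = C_10 = 16796.
A − B = 208012 − 16796 = 191216.

191216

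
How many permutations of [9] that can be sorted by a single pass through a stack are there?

By Knuth's characterisation, the stack-sortable permutations of length 9 are the 231-avoiders, numbering C_9.
C_9 = C(18,9)/10 = 48620/10 = 4862.

4862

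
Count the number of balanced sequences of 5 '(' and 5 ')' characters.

With 5 pairs the number of balanced bracket strings is the Catalan number C_5.
C_5 = C(10,5)/6 = 252/6 = 42.

42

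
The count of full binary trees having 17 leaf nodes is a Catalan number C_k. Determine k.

16

A full binary tree with L leaves has L−1 internal nodes and is counted by C_{L−1}; L = 17 gives C_16.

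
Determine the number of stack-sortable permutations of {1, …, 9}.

4862

Stack-sortable permutations are exactly the 231-avoiding ones, counted by C_n; here n = 9.
C_9 = 4862.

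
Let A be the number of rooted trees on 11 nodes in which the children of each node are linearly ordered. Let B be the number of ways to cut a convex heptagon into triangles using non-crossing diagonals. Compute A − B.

16754

Rooted ordered (plane) trees on m nodes have m−1 edges and are counted by C_{m−1}; m = 11 gives C_10. So A = C_10 = 16796.
Triangulations of a convex m-gon are counted by C_{m−2}; with m = 7 this is C_5. So B = C_5 = 42.
A − B = 16796 − 42 = 16754.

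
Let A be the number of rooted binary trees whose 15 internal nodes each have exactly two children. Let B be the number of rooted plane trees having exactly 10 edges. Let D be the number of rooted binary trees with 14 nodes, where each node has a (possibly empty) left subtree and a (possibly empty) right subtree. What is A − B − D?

7003609

The number of full binary trees on 15 internal nodes is the Catalan number C_15. So A = C_15 = 9694845.
A rooted plane tree with 10 edges has 11 nodes, and the count is C_10. So B = C_10 = 16796.
Rooted binary trees with 14 nodes (each child slot possibly empty) number C_14. So D = C_14 = 2674440.
A − B − D = 9694845 − 16796 − 2674440 = 7003609.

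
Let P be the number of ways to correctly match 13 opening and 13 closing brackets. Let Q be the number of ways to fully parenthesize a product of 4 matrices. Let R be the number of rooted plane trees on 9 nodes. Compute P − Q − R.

Balanced strings of n pairs of brackets are counted by C_n; here n = 13. So P = C_13 = 742900.
Parenthesizations of m factors correspond to full binary trees with m leaves, counted by C_{m−1}; m = 4 gives C_3. So Q = C_3 = 5.
Rooted ordered (plane) trees on m nodes have m−1 edges and are counted by C_{m−1}; m = 9 gives C_8. So R = C_8 = 1430.
P − Q − R = 742900 − 5 − 1430 = 741465.

741465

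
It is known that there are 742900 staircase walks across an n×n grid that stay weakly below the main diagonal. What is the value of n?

Such diagonal-avoiding paths in an n×n grid are counted by C_n, and C_13 = 742900.

13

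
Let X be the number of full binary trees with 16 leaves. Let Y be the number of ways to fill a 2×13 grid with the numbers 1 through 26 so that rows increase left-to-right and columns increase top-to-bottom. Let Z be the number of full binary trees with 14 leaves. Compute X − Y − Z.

Full binary trees with 16 leaves have 16−1 = 15 internal nodes, so there are C_15 of them. So X = C_15 = 9694845.
By the hook-length formula (or a Dyck-path bijection), SYT of shape 2×13 number C_13. So Y = C_13 = 742900.
A full binary tree with L leaves has L−1 internal nodes and is counted by C_{L−1}; L = 14 gives C_13. So Z = C_13 = 742900.
X − Y − Z = 9694845 − 742900 − 742900 = 8209045.

8209045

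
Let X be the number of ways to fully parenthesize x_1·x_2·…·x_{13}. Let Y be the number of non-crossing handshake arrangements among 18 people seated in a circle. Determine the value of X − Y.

203150

Bracketing 13 factors into binary products is counted by C_{13−1} = C_12. So X = C_12 = 208012.
Non-crossing handshake pairings of 2n people are counted by C_n; 18 people gives n = 9. So Y = C_9 = 4862.
X − Y = 208012 − 4862 = 203150.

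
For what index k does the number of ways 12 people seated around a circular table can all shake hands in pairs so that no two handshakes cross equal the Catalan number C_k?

6

Non-crossing handshake pairings of 2n people are counted by C_n; 12 people gives n = 6.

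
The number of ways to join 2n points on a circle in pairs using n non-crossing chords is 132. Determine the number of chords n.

6

Non-crossing pairings of 2n points on a circle are counted by C_n; 132 = C_6.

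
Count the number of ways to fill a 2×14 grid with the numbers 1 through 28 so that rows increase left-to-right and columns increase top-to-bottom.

2674440

By the hook-length formula (or a Dyck-path bijection), SYT of shape 2×14 number C_14.
C_14 = 2674440.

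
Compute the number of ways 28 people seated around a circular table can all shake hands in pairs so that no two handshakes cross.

2674440

Non-crossing handshake pairings of 2n people are counted by C_n; 28 people gives n = 14.
C_14 = C(28,14)/15 = 40116600/15 = 2674440.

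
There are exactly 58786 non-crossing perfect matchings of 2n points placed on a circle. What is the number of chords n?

Non-crossing pairings of 2n points on a circle are counted by C_n; 58786 = C_11.

11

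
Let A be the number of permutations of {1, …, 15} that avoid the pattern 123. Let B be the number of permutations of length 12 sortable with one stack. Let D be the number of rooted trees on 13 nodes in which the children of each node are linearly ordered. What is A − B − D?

9278821

For any fixed pattern of length 3, the pattern-avoiding permutations of [15] number C_15. So A = C_15 = 9694845.
By Knuth's characterisation, the stack-sortable permutations of length 12 are the 231-avoiders, numbering C_12. So B = C_12 = 208012.
Rooted ordered (plane) trees on m nodes have m−1 edges and are counted by C_{m−1}; m = 13 gives C_12. So D = C_12 = 208012.
A − B − D = 9694845 − 208012 − 208012 = 9278821.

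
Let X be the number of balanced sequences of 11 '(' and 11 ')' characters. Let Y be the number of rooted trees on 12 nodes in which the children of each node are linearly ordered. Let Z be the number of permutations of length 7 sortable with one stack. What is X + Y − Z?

117143

With 11 pairs the number of balanced bracket strings is the Catalan number C_11. So X = C_11 = 58786.
Rooted ordered (plane) trees on m nodes have m−1 edges and are counted by C_{m−1}; m = 12 gives C_11. So Y = C_11 = 58786.
By Knuth's characterisation, the stack-sortable permutations of length 7 are the 231-avoiders, numbering C_7. So Z = C_7 = 429.
X + Y − Z = 58786 + 58786 − 429 = 117143.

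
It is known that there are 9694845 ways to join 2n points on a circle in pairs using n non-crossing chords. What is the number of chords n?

Non-crossing pairings of 2n points on a circle are counted by C_n, and C_15 = 9694845.

15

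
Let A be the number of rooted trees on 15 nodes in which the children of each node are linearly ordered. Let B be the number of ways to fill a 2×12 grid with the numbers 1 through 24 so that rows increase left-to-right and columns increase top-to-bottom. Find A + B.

Rooted ordered (plane) trees on m nodes have m−1 edges and are counted by C_{m−1}; m = 15 gives C_14. So A = C_14 = 2674440.
Standard Young tableaux of shape 2×n are counted by C_n; here n = 12. So B = C_12 = 208012.
A + B = 2674440 + 208012 = 2882452.

2882452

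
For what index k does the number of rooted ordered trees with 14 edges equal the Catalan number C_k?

14

A rooted plane tree with 14 edges has 15 nodes, and the count is C_14.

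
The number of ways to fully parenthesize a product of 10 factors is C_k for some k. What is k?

9

Ways to associate a product of 10 factors correspond to binary trees on 10 leaves, so the count is C_9.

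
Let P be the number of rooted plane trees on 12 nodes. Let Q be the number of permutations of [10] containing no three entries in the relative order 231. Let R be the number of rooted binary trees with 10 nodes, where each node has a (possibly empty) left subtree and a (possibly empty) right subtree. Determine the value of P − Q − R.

A rooted plane tree on 12 nodes has 11 edges, and such trees are counted by C_11. So P = C_11 = 58786.
Permutations of [n] avoiding any single length-3 pattern are counted by C_n; here n = 10. So Q = C_10 = 16796.
Rooted binary trees with 10 nodes (each child slot possibly empty) number C_10. So R = C_10 = 16796.
P − Q − R = 58786 − 16796 − 16796 = 25194.

25194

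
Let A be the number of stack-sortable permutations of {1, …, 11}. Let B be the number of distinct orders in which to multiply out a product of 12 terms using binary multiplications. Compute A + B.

117572

By Knuth's characterisation, the stack-sortable permutations of length 11 are the 231-avoiders, numbering C_11. So A = C_11 = 58786.
Bracketing 12 factors into binary products is counted by C_{12−1} = C_11. So B = C_11 = 58786.
A + B = 58786 + 58786 = 117572.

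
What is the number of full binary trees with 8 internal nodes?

1430

Full binary trees with n internal nodes are counted by C_n; here n = 8.
C_8 = C_7 · 2(2·7+1)/(7+2) = 429 · 30/9 = 1430.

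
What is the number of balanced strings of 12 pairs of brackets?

208012

Balanced strings of n pairs of brackets are counted by C_n; here n = 12.
C_12 = C(24,12)/13 = 2704156/13 = 208012.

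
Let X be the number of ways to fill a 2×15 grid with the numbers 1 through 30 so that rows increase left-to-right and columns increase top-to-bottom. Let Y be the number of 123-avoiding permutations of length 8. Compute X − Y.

9693415

By the hook-length formula (or a Dyck-path bijection), SYT of shape 2×15 number C_15. So X = C_15 = 9694845.
Permutations of [n] avoiding any single length-3 pattern are counted by C_n; here n = 8. So Y = C_8 = 1430.
X − Y = 9694845 − 1430 = 9693415.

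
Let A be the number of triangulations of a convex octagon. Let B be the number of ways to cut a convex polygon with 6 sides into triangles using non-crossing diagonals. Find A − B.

The number of triangulations of an 8-gon is the Catalan number C_6 (index = sides − 2). So A = C_6 = 132.
The number of triangulations of a 6-gon is the Catalan number C_4 (index = sides − 2). So B = C_4 = 14.
A − B = 132 − 14 = 118.

118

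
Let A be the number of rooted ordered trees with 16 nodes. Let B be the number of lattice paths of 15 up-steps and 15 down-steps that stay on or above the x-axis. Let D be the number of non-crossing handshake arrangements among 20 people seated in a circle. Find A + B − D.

Rooted ordered (plane) trees on m nodes have m−1 edges and are counted by C_{m−1}; m = 16 gives C_15. So A = C_15 = 9694845.
Paths of 15 up- and 15 down-steps that never dip below the axis are Dyck paths; their count is C_15. So B = C_15 = 9694845.
Non-crossing handshake pairings of 2n people are counted by C_n; 20 people gives n = 10. So D = C_10 = 16796.
A + B − D = 9694845 + 9694845 − 16796 = 19372894.

19372894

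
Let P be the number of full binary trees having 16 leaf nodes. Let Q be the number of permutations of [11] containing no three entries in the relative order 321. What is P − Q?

A full binary tree with L leaves has L−1 internal nodes and is counted by C_{L−1}; L = 16 gives C_15. So P = C_15 = 9694845.
Permutations of [n] avoiding any single length-3 pattern are counted by C_n; here n = 11. So Q = C_11 = 58786.
P − Q = 9694845 − 58786 = 9636059.

9636059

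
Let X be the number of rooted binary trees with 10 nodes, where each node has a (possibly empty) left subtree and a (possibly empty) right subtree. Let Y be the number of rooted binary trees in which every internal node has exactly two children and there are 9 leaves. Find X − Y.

15366

Binary trees (left/right distinguished) on n nodes are counted by C_n; here n = 10. So X = C_10 = 16796.
A full binary tree with L leaves has L−1 internal nodes and is counted by C_{L−1}; L = 9 gives C_8. So Y = C_8 = 1430.
X − Y = 16796 − 1430 = 15366.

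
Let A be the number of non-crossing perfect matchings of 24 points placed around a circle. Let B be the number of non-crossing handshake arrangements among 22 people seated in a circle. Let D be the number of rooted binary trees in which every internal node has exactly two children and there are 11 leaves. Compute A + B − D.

Non-crossing perfect matchings of 2n points on a circle are counted by C_n; with 24 points, n = 12. So A = C_12 = 208012.
Non-crossing handshake pairings of 2n people are counted by C_n; 22 people gives n = 11. So B = C_11 = 58786.
Full binary trees with 11 leaves have 11−1 = 10 internal nodes, so there are C_10 of them. So D = C_10 = 16796.
A + B − D = 208012 + 58786 − 16796 = 250002.

250002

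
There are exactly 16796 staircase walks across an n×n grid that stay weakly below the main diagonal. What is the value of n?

Such diagonal-avoiding paths in an n×n grid are counted by C_n. Since C_10 = 16796, the index is 10.

10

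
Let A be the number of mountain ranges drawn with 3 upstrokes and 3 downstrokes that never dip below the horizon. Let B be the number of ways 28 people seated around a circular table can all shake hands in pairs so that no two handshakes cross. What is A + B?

Paths of 3 up- and 3 down-steps that never dip below the axis are Dyck paths; their count is C_3. So A = C_3 = 5.
With 28 = 2·14 people, non-crossing handshake pairings are non-crossing perfect matchings on a circle, counted by C_14. So B = C_14 = 2674440.
A + B = 5 + 2674440 = 2674445.

2674445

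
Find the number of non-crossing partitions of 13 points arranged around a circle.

742900

The non-crossing partitions of [13] form a lattice of size C_13.
C_13 = C(26,13)/14 = 10400600/14 = 742900.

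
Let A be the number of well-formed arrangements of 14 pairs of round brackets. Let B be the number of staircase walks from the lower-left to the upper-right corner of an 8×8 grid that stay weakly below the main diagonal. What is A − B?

A balanced arrangement of 14 bracket pairs is a Dyck word of semilength 14, so the count is C_14. So A = C_14 = 2674440.
Monotone paths in an n×n grid that stay weakly below the diagonal are counted by C_n; here n = 8. So B = C_8 = 1430.
A − B = 2674440 − 1430 = 2673010.

2673010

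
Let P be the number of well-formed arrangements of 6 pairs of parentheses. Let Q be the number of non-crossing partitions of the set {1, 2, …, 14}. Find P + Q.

2674572

With 6 pairs the number of balanced bracket strings is the Catalan number C_6. So P = C_6 = 132.
The non-crossing partitions of [14] form a lattice of size C_14. So Q = C_14 = 2674440.
P + Q = 132 + 2674440 = 2674572.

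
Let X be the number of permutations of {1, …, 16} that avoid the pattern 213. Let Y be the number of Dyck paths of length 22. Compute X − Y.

For any fixed pattern of length 3, the pattern-avoiding permutations of [16] number C_16. So X = C_16 = 35357670.
A Dyck path with 11 up-steps and 11 down-steps has semilength 11, so there are C_11 of them. So Y = C_11 = 58786.
X − Y = 35357670 − 58786 = 35298884.

35298884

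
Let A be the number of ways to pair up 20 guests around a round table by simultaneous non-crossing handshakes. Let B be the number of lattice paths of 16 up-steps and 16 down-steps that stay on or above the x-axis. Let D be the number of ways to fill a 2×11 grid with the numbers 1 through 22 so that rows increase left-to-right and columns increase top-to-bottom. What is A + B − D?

Non-crossing handshake pairings of 2n people are counted by C_n; 20 people gives n = 10. So A = C_10 = 16796.
Dyck paths of semilength n (length 2n) are counted by C_n; here n = 16. So B = C_16 = 35357670.
Standard Young tableaux of shape 2×n are counted by C_n; here n = 11. So D = C_11 = 58786.
A + B − D = 16796 + 35357670 − 58786 = 35315680.

35315680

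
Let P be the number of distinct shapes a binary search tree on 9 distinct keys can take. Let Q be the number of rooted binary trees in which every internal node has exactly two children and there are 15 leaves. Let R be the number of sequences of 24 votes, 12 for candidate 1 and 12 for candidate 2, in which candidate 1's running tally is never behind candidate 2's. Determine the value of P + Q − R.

2471290

Binary trees (left/right distinguished) on n nodes are counted by C_n; here n = 9. So P = C_9 = 4862.
Full binary trees with 15 leaves have 15−1 = 14 internal nodes, so there are C_14 of them. So Q = C_14 = 2674440.
Reading a vote for the leader as '(' and for the other as ')' turns such a sequence into a balanced string of 12 pairs, so the count is C_12. So R = C_12 = 208012.
P + Q − R = 4862 + 2674440 − 208012 = 2471290.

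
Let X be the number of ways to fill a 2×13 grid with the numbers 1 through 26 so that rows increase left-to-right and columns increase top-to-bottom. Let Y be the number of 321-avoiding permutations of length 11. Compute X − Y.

Standard Young tableaux of shape 2×n are counted by C_n; here n = 13. So X = C_13 = 742900.
Permutations of [n] avoiding any single length-3 pattern are counted by C_n; here n = 11. So Y = C_11 = 58786.
X − Y = 742900 − 58786 = 684114.

684114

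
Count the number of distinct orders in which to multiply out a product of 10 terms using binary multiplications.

4862

Ways to associate a product of 10 factors correspond to binary trees on 10 leaves, so the count is C_9.
C_9 = C(18,9)/10 = 48620/10 = 4862.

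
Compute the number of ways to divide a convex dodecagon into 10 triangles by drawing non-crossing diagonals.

A convex 12-gon is triangulated into 10 triangles, and the number of such triangulations is the Catalan number C_{12−2} = C_10.
C_10 = 16796.

16796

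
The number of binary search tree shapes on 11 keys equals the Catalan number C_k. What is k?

Binary trees (left/right distinguished) on n nodes are counted by C_n; here n = 11.

11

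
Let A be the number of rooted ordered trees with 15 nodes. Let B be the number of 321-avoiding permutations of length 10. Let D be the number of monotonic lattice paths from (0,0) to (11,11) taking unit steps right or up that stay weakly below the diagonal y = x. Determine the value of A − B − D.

2598858

Rooted ordered (plane) trees on m nodes have m−1 edges and are counted by C_{m−1}; m = 15 gives C_14. So A = C_14 = 2674440.
For any fixed pattern of length 3, the pattern-avoiding permutations of [10] number C_10. So B = C_10 = 16796.
Monotone paths in an n×n grid that stay weakly below the diagonal are counted by C_n; here n = 11. So D = C_11 = 58786.
A − B − D = 2674440 − 16796 − 58786 = 2598858.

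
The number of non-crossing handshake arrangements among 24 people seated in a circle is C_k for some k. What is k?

Non-crossing handshake pairings of 2n people are counted by C_n; 24 people gives n = 12.

12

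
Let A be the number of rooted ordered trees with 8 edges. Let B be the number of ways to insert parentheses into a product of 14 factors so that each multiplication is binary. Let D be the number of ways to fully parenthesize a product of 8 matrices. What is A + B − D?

Rooted ordered trees with n edges are counted by C_n; here n = 8. So A = C_8 = 1430.
Ways to associate a product of 14 factors correspond to binary trees on 14 leaves, so the count is C_13. So B = C_13 = 742900.
Parenthesizations of m factors correspond to full binary trees with m leaves, counted by C_{m−1}; m = 8 gives C_7. So D = C_7 = 429.
A + B − D = 1430 + 742900 − 429 = 743901.

743901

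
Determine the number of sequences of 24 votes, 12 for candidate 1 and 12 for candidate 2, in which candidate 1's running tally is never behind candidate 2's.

208012

Reading a vote for the leader as '(' and for the other as ')' turns such a sequence into a balanced string of 12 pairs, so the count is C_12.
C_12 = C(24,12)/13 = 2704156/13 = 208012.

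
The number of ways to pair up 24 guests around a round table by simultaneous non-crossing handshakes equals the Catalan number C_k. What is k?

12

With 24 = 2·12 people, non-crossing handshake pairings are non-crossing perfect matchings on a circle, counted by C_12.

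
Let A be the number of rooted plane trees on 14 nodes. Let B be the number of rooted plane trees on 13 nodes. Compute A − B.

534888

A rooted plane tree on 14 nodes has 13 edges, and such trees are counted by C_13. So A = C_13 = 742900.
A rooted plane tree on 13 nodes has 12 edges, and such trees are counted by C_12. So B = C_12 = 208012.
A − B = 742900 − 208012 = 534888.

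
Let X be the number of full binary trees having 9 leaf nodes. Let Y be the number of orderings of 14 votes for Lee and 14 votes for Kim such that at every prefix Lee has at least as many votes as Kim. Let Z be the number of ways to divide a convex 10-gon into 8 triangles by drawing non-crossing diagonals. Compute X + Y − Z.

2674440

A full binary tree with L leaves has L−1 internal nodes and is counted by C_{L−1}; L = 9 gives C_8. So X = C_8 = 1430.
Ballot sequences with n votes each where one side never trails are Dyck words, counted by C_n; here n = 14. So Y = C_14 = 2674440.
Triangulations of a convex m-gon are counted by C_{m−2}; with m = 10 this is C_8. So Z = C_8 = 1430.
X + Y − Z = 1430 + 2674440 − 1430 = 2674440.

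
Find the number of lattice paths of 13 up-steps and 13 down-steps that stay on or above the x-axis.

A Dyck path with 13 up-steps and 13 down-steps has semilength 13, so there are C_13 of them.
C_13 = 742900.

742900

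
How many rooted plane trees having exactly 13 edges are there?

A rooted plane tree with 13 edges has 14 nodes, and the count is C_13.
C_13 = C(26,13)/14 = 10400600/14 = 742900.

742900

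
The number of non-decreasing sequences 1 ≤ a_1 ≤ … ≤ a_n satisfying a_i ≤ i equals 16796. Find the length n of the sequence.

Such sub-staircase sequences of length n are counted by C_n. Since C_10 = 16796, the index is 10.

10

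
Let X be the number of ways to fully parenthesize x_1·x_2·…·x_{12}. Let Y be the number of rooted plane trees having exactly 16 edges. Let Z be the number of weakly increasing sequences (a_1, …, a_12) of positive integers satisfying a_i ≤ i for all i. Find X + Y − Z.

35208444

Ways to associate a product of 12 factors correspond to binary trees on 12 leaves, so the count is C_11. So X = C_11 = 58786.
A rooted plane tree with 16 edges has 17 nodes, and the count is C_16. So Y = C_16 = 35357670.
Weakly increasing sequences with a_i ≤ i biject with Dyck paths of semilength 12, so there are C_12. So Z = C_12 = 208012.
X + Y − Z = 58786 + 35357670 − 208012 = 35208444.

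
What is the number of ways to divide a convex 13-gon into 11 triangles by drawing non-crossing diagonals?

58786

A convex 13-gon is triangulated into 11 triangles, and the number of such triangulations is the Catalan number C_{13−2} = C_11.
C_11 = C(22,11)/12 = 705432/12 = 58786.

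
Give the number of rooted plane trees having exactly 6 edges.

132

Rooted ordered trees with n edges are counted by C_n; here n = 6.
C_6 = C(12,6)/7 = 924/7 = 132.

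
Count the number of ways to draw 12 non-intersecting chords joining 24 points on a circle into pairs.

208012

Non-crossing perfect matchings of 2n points on a circle are counted by C_n; with 24 points, n = 12.
C_12 = 208012.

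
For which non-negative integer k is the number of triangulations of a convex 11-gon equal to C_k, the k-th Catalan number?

9

A convex 11-gon is triangulated into 9 triangles, and the number of such triangulations is the Catalan number C_{11−2} = C_9.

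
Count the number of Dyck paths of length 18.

Paths of 9 up- and 9 down-steps that never dip below the axis are Dyck paths; their count is C_9.
C_9 = C(18,9)/10 = 48620/10 = 4862.

4862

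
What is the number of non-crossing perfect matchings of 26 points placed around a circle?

Non-crossing perfect matchings of 2n points on a circle are counted by C_n; with 26 points, n = 13.
C_13 = C(26,13)/14 = 10400600/14 = 742900.

742900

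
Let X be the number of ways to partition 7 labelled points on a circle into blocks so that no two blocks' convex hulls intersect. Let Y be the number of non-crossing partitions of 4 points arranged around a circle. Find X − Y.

415

Non-crossing partitions of an n-element set are counted by C_n; here n = 7. So X = C_7 = 429.
The non-crossing partitions of [4] form a lattice of size C_4. So Y = C_4 = 14.
X − Y = 429 − 14 = 415.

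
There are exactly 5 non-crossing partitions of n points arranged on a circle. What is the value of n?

Non-crossing partitions of [n] are counted by C_n. The Catalan number equal to 5 is C_3.

3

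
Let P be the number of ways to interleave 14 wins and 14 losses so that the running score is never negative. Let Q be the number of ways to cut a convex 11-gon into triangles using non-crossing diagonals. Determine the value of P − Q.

2669578

Reading a vote for the leader as '(' and for the other as ')' turns such a sequence into a balanced string of 14 pairs, so the count is C_14. So P = C_14 = 2674440.
A convex 11-gon is triangulated into 9 triangles, and the number of such triangulations is the Catalan number C_{11−2} = C_9. So Q = C_9 = 4862.
P − Q = 2674440 − 4862 = 2669578.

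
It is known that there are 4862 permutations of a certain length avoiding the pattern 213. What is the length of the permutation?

9

Permutations of [n] avoiding a fixed length-3 pattern are counted by C_n, and C_9 = 4862.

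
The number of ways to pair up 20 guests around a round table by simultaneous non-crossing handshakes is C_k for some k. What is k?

10

Non-crossing handshake pairings of 2n people are counted by C_n; 20 people gives n = 10.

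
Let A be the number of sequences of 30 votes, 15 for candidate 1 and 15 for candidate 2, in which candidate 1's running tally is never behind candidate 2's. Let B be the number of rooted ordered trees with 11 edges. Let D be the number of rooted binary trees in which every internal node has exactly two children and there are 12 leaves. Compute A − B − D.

9577273

Reading a vote for the leader as '(' and for the other as ')' turns such a sequence into a balanced string of 15 pairs, so the count is C_15. So A = C_15 = 9694845.
Rooted ordered trees with n edges are counted by C_n; here n = 11. So B = C_11 = 58786.
A full binary tree with L leaves has L−1 internal nodes and is counted by C_{L−1}; L = 12 gives C_11. So D = C_11 = 58786.
A − B − D = 9694845 − 58786 − 58786 = 9577273.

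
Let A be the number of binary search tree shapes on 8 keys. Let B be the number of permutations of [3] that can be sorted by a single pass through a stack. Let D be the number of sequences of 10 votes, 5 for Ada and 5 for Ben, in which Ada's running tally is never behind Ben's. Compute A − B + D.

1467

There are C_n binary search tree shapes on n keys; with n = 8 that is C_8. So A = C_8 = 1430.
Stack-sortable permutations are exactly the 231-avoiding ones, counted by C_n; here n = 3. So B = C_3 = 5.
Ballot sequences with n votes each where one side never trails are Dyck words, counted by C_n; here n = 5. So D = C_5 = 42.
A − B + D = 1430 − 5 + 42 = 1467.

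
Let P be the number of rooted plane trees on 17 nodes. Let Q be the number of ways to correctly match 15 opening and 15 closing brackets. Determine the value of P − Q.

25662825

Rooted ordered (plane) trees on m nodes have m−1 edges and are counted by C_{m−1}; m = 17 gives C_16. So P = C_16 = 35357670.
With 15 pairs the number of balanced bracket strings is the Catalan number C_15. So Q = C_15 = 9694845.
P − Q = 35357670 − 9694845 = 25662825.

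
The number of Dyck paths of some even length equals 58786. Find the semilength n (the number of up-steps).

11

Dyck paths of semilength n are counted by C_n. Since C_11 = 58786, the index is 11.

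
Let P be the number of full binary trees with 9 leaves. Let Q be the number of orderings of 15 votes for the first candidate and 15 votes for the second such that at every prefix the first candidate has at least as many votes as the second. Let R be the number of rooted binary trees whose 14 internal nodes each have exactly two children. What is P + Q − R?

7021835

Full binary trees with 9 leaves have 9−1 = 8 internal nodes, so there are C_8 of them. So P = C_8 = 1430.
Reading a vote for the leader as '(' and for the other as ')' turns such a sequence into a balanced string of 15 pairs, so the count is C_15. So Q = C_15 = 9694845.
The number of full binary trees on 14 internal nodes is the Catalan number C_14. So R = C_14 = 2674440.
P + Q − R = 1430 + 9694845 − 2674440 = 7021835.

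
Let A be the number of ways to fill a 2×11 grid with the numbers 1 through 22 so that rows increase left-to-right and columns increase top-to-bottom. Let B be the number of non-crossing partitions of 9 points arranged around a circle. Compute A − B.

53924

By the hook-length formula (or a Dyck-path bijection), SYT of shape 2×11 number C_11. So A = C_11 = 58786.
Non-crossing partitions of an n-element set are counted by C_n; here n = 9. So B = C_9 = 4862.
A − B = 58786 − 4862 = 53924.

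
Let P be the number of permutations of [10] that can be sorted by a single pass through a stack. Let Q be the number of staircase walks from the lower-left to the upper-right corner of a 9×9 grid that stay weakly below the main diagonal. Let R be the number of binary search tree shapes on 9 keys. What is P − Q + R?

16796

Stack-sortable permutations are exactly the 231-avoiding ones, counted by C_n; here n = 10. So P = C_10 = 16796.
Sub-diagonal monotone paths from (0,0) to (9,9) biject with Dyck paths of semilength 9, giving C_9. So Q = C_9 = 4862.
Binary trees (left/right distinguished) on n nodes are counted by C_n; here n = 9. So R = C_9 = 4862.
P − Q + R = 16796 − 4862 + 4862 = 16796.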